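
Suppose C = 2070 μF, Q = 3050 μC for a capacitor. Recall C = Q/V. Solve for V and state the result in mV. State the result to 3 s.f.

1470 mV

Solving C = Q/V for V: V = Q/C.
C = 2070 μF = 0.002070 F; Q = 3050 μC = 0.003050 C.
V = 1.473 V
1.473 V × (1 mV / 0.001000 V) = 1473 mV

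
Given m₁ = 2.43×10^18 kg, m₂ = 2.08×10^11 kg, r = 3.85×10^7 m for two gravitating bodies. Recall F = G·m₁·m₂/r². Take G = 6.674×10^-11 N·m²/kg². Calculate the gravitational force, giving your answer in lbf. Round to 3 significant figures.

5120 lbf

From Newton's law of gravitation: F = Gm₁m₂/r².
m₁ = 2.43×10^18 kg; m₂ = 2.08×10^11 kg; r = 3.85×10^7 m; G = 6.674×10^-11 N·m²/kg².
F = 22758 N
22758 N × (1 lbf / 4.448 N) = 5116 lbf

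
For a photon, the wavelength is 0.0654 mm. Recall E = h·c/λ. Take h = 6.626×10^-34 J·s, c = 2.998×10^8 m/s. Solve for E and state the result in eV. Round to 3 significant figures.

Directly: E = hc/λ.
λ = 0.0654 mm = 6.540×10^-5 m; h = 6.626×10^-34 J·s; c = 2.998×10^8 m/s.
E = 3.037×10^-21 J
3.037×10^-21 J × (1 eV / 1.602×10^-19 J) = 0.01896 eV

0.0190 eV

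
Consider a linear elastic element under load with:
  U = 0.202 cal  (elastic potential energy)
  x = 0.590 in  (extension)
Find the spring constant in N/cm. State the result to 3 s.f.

Solving U = ½k·x² for k: k = 2U/x².
U = 0.202 cal = 0.8452 J; x = 0.590 in = 0.01499 m.
k = 7527 N/m
7527 N/m × (1 N/cm / 100.0 N/m) = 75.27 N/cm

75.3 N/cm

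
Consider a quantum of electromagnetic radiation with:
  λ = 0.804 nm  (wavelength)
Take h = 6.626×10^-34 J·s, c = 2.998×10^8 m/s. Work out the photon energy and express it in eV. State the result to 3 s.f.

1540 eV

Directly: E = hc/λ.
λ = 0.804 nm = 8.040×10^-10 m; h = 6.626×10^-34 J·s; c = 2.998×10^8 m/s.
E = 2.471×10^-16 J
2.471×10^-16 J × (1 eV / 1.602×10^-19 J) = 1542 eV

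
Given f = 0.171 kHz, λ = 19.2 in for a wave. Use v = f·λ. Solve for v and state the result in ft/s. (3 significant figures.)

274 ft/s

v is given directly by: v = fλ.
f = 0.171 kHz = 171.0 Hz; λ = 19.2 in = 0.4877 m.
v = 83.39 m/s
83.39 m/s × (1 ft/s / 0.3048 m/s) = 273.6 ft/s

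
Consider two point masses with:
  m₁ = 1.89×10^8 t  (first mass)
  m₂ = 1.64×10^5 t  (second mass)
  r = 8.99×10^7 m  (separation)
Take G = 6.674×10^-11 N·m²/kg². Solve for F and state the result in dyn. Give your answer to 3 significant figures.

0.0256 dyn

From Newton's law of gravitation: F = Gm₁m₂/r².
m₁ = 1.89×10^8 t = 1.890×10^11 kg; m₂ = 1.64×10^5 t = 1.640×10^8 kg; r = 8.99×10^7 m; G = 6.674×10^-11 N·m²/kg².
F = 2.560×10^-7 N
2.560×10^-7 N × (1 dyn / 1.000×10^-5 N) = 0.02560 dyn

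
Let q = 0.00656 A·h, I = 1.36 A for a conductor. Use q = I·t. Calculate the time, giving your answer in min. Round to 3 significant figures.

0.289 min

Solving q = I·t for t: t = q/I.
q = 0.00656 A·h = 23.62 C; I = 1.36 A.
t = 17.36 s
17.36 s × (1 min / 60.00 s) = 0.2894 min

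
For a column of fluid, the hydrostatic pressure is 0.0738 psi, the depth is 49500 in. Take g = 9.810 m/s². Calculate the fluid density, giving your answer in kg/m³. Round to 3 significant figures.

0.0413 kg/m³

Rearranging P = ρ·g·h for ρ: ρ = P/(g·h).
P = 0.0738 psi = 508.8 Pa; h = 49500 in = 1257 m; g = 9.810 m/s².
ρ = 0.04125 kg/m³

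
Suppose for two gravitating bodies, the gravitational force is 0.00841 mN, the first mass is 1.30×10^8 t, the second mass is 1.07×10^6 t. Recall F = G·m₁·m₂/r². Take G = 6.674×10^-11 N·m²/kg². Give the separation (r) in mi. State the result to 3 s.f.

From Newton's law of gravitation: r = √(G·m₁m₂/F).
F = 0.00841 mN = 8.410×10^-6 N; m₁ = 1.30×10^8 t = 1.300×10^11 kg; m₂ = 1.07×10^6 t = 1.070×10^9 kg; G = 6.674×10^-11 N·m²/kg².
r = 3.322×10^7 m
3.322×10^7 m × (1 mi / 1609 m) = 20645 mi

20600 mi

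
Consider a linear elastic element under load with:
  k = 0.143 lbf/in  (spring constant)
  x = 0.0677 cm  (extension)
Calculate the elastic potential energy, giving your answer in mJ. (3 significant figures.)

Directly: U = ½kx².
k = 0.143 lbf/in = 25.04 N/m; x = 0.0677 cm = 6.770×10^-4 m.
U = 5.739×10^-6 J
5.739×10^-6 J × (1 mJ / 0.001000 J) = 0.005739 mJ

0.00574 mJ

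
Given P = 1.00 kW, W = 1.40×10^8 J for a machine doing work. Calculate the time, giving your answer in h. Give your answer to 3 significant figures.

38.9 h

Solving P = W/t for t: t = W/P.
P = 1.00 kW = 1000 W; W = 1.40×10^8 J.
t = 1.400×10^5 s
1.400×10^5 s × (1 h / 3600 s) = 38.89 h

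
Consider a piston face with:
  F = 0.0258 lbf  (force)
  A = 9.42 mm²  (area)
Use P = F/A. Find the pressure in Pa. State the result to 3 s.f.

Directly: P = F/A.
F = 0.0258 lbf = 0.1148 N; A = 9.42 mm² = 9.420×10^-6 m².
P = 12183 Pa

12200 Pa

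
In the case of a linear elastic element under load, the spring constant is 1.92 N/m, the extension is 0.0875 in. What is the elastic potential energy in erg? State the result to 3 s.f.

47.4 erg

U is given directly by: U = ½kx².
k = 1.92 N/m; x = 0.0875 in = 0.002222 m.
U = 4.742×10^-6 J
4.742×10^-6 J × (1 erg / 1.000×10^-7 J) = 47.42 erg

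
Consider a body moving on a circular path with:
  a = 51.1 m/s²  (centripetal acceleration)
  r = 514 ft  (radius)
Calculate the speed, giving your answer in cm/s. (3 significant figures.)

Solving a = v²/r for v: v = √(a·r).
a = 51.1 m/s²; r = 514 ft = 156.7 m.
v = 89.47 m/s
89.47 m/s × (1 cm/s / 0.01000 m/s) = 8947 cm/s

8950 cm/s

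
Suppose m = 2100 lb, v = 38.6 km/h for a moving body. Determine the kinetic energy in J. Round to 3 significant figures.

54800 J

Directly: KE = ½mv².
m = 2100 lb = 952.5 kg; v = 38.6 km/h = 10.72 m/s.
KE = 54755 J  (the unit combination reduces to kg·m²/s² = J)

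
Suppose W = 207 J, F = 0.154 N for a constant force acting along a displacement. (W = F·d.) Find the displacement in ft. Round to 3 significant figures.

Rearranging W = F·d for d: d = W/F.
W = 207 J; F = 0.154 N.
d = 1344 m
1344 m × (1 ft / 0.3048 m) = 4410 ft

4410 ft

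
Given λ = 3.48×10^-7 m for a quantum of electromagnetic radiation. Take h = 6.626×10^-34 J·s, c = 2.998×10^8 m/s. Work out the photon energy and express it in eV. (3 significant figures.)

E is given directly by: E = hc/λ.
λ = 3.48×10^-7 m; h = 6.626×10^-34 J·s; c = 2.998×10^8 m/s.
E = 5.708×10^-19 J  (the unit combination reduces to kg·m²/s² = J)
5.708×10^-19 J × (1 eV / 1.602×10^-19 J) = 3.563 eV

3.56 eV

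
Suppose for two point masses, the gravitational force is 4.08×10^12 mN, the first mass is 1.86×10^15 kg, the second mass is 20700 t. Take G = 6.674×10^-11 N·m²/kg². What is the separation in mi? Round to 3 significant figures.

From Newton's law of gravitation: r = √(G·m₁m₂/F).
F = 4.08×10^12 mN = 4.080×10^9 N; m₁ = 1.86×10^15 kg; m₂ = 20700 t = 2.070×10^7 kg; G = 6.674×10^-11 N·m²/kg².
r = 25.10 m
25.10 m × (1 mi / 1609 m) = 0.01559 mi

0.0156 mi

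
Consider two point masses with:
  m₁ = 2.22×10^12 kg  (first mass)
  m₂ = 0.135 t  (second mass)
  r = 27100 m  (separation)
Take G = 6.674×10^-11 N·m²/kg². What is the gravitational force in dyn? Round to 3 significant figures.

2.72 dyn

Directly: F = Gm₁m₂/r².
m₁ = 2.22×10^12 kg; m₂ = 0.135 t = 135.0 kg; r = 27100 m; G = 6.674×10^-11 N·m²/kg².
F = 2.724×10^-5 N
2.724×10^-5 N × (1 dyn / 1.000×10^-5 N) = 2.724 dyn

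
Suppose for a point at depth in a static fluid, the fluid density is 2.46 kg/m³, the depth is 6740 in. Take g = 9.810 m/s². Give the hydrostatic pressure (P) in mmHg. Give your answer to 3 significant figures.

P is given directly by: P = ρgh.
ρ = 2.46 kg/m³; h = 6740 in = 171.2 m; g = 9.810 m/s².
P = 4131 Pa  (the unit combination reduces to kg/(m·s²) = Pa)
4131 Pa × (1 mmHg / 133.3 Pa) = 30.99 mmHg

31.0 mmHg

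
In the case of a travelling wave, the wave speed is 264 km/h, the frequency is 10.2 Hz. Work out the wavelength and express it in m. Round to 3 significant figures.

7.19 m

Rearranging: λ = v/f.
v = 264 km/h = 73.33 m/s; f = 10.2 Hz.
λ = 7.190 m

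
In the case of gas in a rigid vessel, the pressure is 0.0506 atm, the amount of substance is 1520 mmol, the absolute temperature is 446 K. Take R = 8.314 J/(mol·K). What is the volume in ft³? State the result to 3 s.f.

Solving PV = nRT for V: V = nRT/P.
P = 0.0506 atm = 5127 Pa; n = 1520 mmol = 1.520 mol; T = 446 K; R = 8.314 J/(mol·K).
V = 1.099 m³
1.099 m³ × (1 ft³ / 0.02832 m³) = 38.82 ft³

38.8 ft³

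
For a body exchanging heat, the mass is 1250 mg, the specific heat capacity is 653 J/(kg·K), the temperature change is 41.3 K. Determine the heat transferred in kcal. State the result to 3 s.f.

0.00806 kcal

Directly: Q = mcΔT.
m = 1250 mg = 0.001250 kg; c = 653 J/(kg·K); ΔT = 41.3 K.
Q = 33.71 J
33.71 J × (1 kcal / 4184 J) = 0.008057 kcal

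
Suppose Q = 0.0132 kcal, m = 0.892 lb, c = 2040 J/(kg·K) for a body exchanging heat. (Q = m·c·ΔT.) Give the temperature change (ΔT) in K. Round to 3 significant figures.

Rearranging Q = m·c·ΔT for ΔT: ΔT = Q/(m·c).
Q = 0.0132 kcal = 55.23 J; m = 0.892 lb = 0.4046 kg; c = 2040 J/(kg·K).
ΔT = 0.06691 K

0.0669 K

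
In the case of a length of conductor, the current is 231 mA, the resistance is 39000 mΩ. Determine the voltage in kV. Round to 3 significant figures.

V is given directly by: V = IR.
I = 231 mA = 0.2310 A; R = 39000 mΩ = 39.00 Ω.
V = 9.009 V  (the unit combination reduces to kg·m²/(A·s³) = V)
9.009 V × (1 kV / 1000 V) = 0.009009 kV

0.00901 kV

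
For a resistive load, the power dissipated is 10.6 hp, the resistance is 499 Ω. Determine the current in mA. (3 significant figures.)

3980 mA

Rearranging P = I²R for I: I = √(P/R).
P = 10.6 hp = 7904 W; R = 499 Ω.
I = 3.980 A
3.980 A × (1 mA / 0.001000 A) = 3980 mA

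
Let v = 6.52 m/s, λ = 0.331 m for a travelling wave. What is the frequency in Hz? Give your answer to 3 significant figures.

19.7 Hz

Rearranging: f = v/λ.
v = 6.52 m/s; λ = 0.331 m.
f = 19.70 Hz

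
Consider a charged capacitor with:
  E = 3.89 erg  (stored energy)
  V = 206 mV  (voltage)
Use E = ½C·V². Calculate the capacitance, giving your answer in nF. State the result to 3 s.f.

18300 nF

Solving E = ½C·V² for C: C = 2E/V².
E = 3.89 erg = 3.890×10^-7 J; V = 206 mV = 0.2060 V.
C = 1.833×10^-5 F
1.833×10^-5 F × (1 nF / 1.000×10^-9 F) = 18333 nF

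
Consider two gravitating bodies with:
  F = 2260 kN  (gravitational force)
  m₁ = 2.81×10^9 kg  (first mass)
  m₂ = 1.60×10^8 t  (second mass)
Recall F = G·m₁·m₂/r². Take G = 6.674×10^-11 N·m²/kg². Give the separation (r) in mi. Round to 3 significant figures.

0.0716 mi

From Newton's law of gravitation: r = √(G·m₁m₂/F).
F = 2260 kN = 2.260×10^6 N; m₁ = 2.81×10^9 kg; m₂ = 1.60×10^8 t = 1.600×10^11 kg; G = 6.674×10^-11 N·m²/kg².
r = 115.2 m
115.2 m × (1 mi / 1609 m) = 0.07160 mi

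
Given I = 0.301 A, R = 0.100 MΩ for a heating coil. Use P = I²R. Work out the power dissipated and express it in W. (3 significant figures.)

9060 W

P is given directly by: P = I²R.
I = 0.301 A; R = 0.100 MΩ = 1.000×10^5 Ω.
P = 9060 W  (the unit combination reduces to kg·m²/s³ = W)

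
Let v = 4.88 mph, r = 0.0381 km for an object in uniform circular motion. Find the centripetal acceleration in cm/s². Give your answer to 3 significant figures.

Directly: a = v²/r.
v = 4.88 mph = 2.182 m/s; r = 0.0381 km = 38.10 m.
a = 0.1249 m/s²
0.1249 m/s² × (1 cm/s² / 0.01000 m/s²) = 12.49 cm/s²

12.5 cm/s²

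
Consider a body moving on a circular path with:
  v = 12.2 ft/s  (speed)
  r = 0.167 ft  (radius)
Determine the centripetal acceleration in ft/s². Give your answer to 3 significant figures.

891 ft/s²

Directly: a = v²/r.
v = 12.2 ft/s = 3.719 m/s; r = 0.167 ft = 0.05090 m.
a = 271.7 m/s²
271.7 m/s² × (1 ft/s² / 0.3048 m/s²) = 891.3 ft/s²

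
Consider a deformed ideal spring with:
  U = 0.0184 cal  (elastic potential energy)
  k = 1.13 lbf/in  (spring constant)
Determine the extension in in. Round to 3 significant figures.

1.10 in

Rearranging: x = √(2U/k).
U = 0.0184 cal = 0.07699 J; k = 1.13 lbf/in = 197.9 N/m.
x = 0.02789 m
0.02789 m × (1 in / 0.02540 m) = 1.098 in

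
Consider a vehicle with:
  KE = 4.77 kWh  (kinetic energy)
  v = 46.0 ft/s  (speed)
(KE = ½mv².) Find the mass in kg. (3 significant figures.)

Solving KE = ½mv² for m: m = 2·KE/v².
KE = 4.77 kWh = 1.717×10^7 J; v = 46.0 ft/s = 14.02 m/s.
m = 1.747×10^5 kg

1.75×10^5 kg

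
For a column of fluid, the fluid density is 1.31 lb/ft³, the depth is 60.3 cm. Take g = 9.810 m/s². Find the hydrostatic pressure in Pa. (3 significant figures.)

124 Pa

Directly: P = ρgh.
ρ = 1.31 lb/ft³ = 20.98 kg/m³; h = 60.3 cm = 0.6030 m; g = 9.810 m/s².
P = 124.1 Pa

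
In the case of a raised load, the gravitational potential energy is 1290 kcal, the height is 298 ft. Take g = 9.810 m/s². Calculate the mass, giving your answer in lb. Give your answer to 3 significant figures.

13400 lb

Rearranging PE = m·g·h for m: m = PE/(g·h).
PE = 1290 kcal = 5.397×10^6 J; h = 298 ft = 90.83 m; g = 9.810 m/s².
m = 6057 kg
6057 kg × (1 lb / 0.4536 kg) = 13354 lb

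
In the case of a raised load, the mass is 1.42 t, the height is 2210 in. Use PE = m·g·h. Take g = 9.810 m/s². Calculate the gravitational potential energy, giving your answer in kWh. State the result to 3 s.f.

Directly: PE = mgh.
m = 1.42 t = 1420 kg; h = 2210 in = 56.13 m; g = 9.810 m/s².
PE = 7.820×10^5 J
7.820×10^5 J × (1 kWh / 3.600×10^6 J) = 0.2172 kWh

0.217 kWh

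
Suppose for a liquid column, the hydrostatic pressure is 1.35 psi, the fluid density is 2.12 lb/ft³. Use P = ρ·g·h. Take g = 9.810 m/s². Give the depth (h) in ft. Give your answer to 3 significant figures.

Rearranging: h = P/(ρ·g).
P = 1.35 psi = 9308 Pa; ρ = 2.12 lb/ft³ = 33.96 kg/m³; g = 9.810 m/s².
h = 27.94 m
27.94 m × (1 ft / 0.3048 m) = 91.67 ft

91.7 ft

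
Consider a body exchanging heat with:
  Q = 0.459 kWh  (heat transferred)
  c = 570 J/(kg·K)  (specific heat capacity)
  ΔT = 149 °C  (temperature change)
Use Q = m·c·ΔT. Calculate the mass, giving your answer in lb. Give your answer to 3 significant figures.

42.9 lb

Rearranging Q = m·c·ΔT for m: m = Q/(c·ΔT).
Q = 0.459 kWh = 1.652×10^6 J; c = 570 J/(kg·K); ΔT = 149 °C = 149.0 K.
m = 19.46 kg
19.46 kg × (1 lb / 0.4536 kg) = 42.89 lb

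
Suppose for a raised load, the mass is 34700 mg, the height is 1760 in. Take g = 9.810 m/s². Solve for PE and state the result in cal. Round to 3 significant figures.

3.64 cal

PE is given directly by: PE = mgh.
m = 34700 mg = 0.03470 kg; h = 1760 in = 44.70 m; g = 9.810 m/s².
PE = 15.22 J
15.22 J × (1 cal / 4.184 J) = 3.637 cal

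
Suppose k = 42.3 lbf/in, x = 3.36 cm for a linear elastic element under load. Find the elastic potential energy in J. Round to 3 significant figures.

4.18 J

Directly: U = ½kx².
k = 42.3 lbf/in = 7408 N/m; x = 3.36 cm = 0.03360 m.
U = 4.182 J  (the unit combination reduces to kg·m²/s² = J)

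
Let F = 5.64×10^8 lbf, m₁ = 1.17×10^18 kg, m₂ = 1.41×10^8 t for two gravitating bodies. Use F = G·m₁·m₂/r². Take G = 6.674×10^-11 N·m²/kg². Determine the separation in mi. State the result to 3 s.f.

41.2 mi

Solving F = G·m₁·m₂/r² for r: r = √(G·m₁m₂/F).
F = 5.64×10^8 lbf = 2.509×10^9 N; m₁ = 1.17×10^18 kg; m₂ = 1.41×10^8 t = 1.410×10^11 kg; G = 6.674×10^-11 N·m²/kg².
r = 66246 m
66246 m × (1 mi / 1609 m) = 41.16 mi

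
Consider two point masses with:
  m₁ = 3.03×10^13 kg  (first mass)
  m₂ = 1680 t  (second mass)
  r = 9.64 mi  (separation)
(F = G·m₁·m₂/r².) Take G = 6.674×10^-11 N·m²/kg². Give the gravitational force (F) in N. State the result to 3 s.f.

From Newton's law of gravitation: F = Gm₁m₂/r².
m₁ = 3.03×10^13 kg; m₂ = 1680 t = 1.680×10^6 kg; r = 9.64 mi = 15514 m; G = 6.674×10^-11 N·m²/kg².
F = 14.12 N

14.1 N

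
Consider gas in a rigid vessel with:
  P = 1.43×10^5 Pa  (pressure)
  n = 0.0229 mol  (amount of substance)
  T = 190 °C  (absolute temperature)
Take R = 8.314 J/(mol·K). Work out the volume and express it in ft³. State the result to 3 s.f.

0.0218 ft³

From the ideal-gas law: V = nRT/P.
P = 1.43×10^5 Pa; n = 0.0229 mol; T = 190 °C = 463.1 K; R = 8.314 J/(mol·K).
V = 6.166×10^-4 m³
6.166×10^-4 m³ × (1 ft³ / 0.02832 m³) = 0.02178 ft³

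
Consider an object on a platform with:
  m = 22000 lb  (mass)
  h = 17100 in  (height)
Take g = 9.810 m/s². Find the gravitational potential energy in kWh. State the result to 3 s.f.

PE is given directly by: PE = mgh.
m = 22000 lb = 9979 kg; h = 17100 in = 434.3 m; g = 9.810 m/s².
PE = 4.252×10^7 J
4.252×10^7 J × (1 kWh / 3.600×10^6 J) = 11.81 kWh

11.8 kWh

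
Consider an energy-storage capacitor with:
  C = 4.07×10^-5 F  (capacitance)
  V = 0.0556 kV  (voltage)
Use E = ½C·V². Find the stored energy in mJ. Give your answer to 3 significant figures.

E is given directly by: E = ½CV².
C = 4.07×10^-5 F; V = 0.0556 kV = 55.60 V.
E = 0.06291 J
0.06291 J × (1 mJ / 0.001000 J) = 62.91 mJ

62.9 mJ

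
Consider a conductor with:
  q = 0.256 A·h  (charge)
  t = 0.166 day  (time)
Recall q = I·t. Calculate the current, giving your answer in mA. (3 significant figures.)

64.3 mA

Rearranging q = I·t for I: I = q/t.
q = 0.256 A·h = 921.6 C; t = 0.166 day = 14342 s.
I = 0.06426 A
0.06426 A × (1 mA / 0.001000 A) = 64.26 mA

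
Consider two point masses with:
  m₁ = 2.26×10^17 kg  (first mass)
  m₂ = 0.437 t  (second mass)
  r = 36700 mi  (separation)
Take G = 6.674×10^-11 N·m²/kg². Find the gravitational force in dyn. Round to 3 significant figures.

From Newton's law of gravitation: F = Gm₁m₂/r².
m₁ = 2.26×10^17 kg; m₂ = 0.437 t = 437.0 kg; r = 36700 mi = 5.906×10^7 m; G = 6.674×10^-11 N·m²/kg².
F = 1.889×10^-6 N
1.889×10^-6 N × (1 dyn / 1.000×10^-5 N) = 0.1889 dyn

0.189 dyn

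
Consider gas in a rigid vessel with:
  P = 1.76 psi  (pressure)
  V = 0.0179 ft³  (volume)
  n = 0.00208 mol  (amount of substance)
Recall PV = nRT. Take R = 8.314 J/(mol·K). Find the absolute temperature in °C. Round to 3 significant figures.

From the ideal-gas law: T = PV/(nR).
P = 1.76 psi = 12135 Pa; V = 0.0179 ft³ = 5.069×10^-4 m³; n = 0.00208 mol; R = 8.314 J/(mol·K).
T = 355.7 K
355.7 K − 273.15 = 82.53 °C

82.5 °C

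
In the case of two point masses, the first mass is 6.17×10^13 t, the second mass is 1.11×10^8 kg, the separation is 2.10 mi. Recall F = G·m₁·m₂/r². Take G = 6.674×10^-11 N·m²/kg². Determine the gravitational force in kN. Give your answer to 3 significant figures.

F is given directly by: F = Gm₁m₂/r².
m₁ = 6.17×10^13 t = 6.170×10^16 kg; m₂ = 1.11×10^8 kg; r = 2.10 mi = 3380 m; G = 6.674×10^-11 N·m²/kg².
F = 4.002×10^7 N  (the unit combination reduces to kg·m/s² = N)
4.002×10^7 N × (1 kN / 1000 N) = 40018 kN

40000 kN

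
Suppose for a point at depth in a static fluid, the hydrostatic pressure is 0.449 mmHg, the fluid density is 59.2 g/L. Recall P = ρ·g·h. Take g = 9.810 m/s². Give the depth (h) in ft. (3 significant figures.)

0.338 ft

Rearranging: h = P/(ρ·g).
P = 0.449 mmHg = 59.86 Pa; ρ = 59.2 g/L = 59.20 kg/m³; g = 9.810 m/s².
h = 0.1031 m
0.1031 m × (1 ft / 0.3048 m) = 0.3382 ft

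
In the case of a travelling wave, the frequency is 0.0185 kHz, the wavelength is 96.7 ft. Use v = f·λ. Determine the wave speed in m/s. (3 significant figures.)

545 m/s

v is given directly by: v = fλ.
f = 0.0185 kHz = 18.50 Hz; λ = 96.7 ft = 29.47 m.
v = 545.3 m/s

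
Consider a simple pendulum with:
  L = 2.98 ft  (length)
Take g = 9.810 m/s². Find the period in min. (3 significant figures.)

T is given directly by: T = 2π√(L/g).
L = 2.98 ft = 0.9083 m; g = 9.810 m/s².
T = 1.912 s
1.912 s × (1 min / 60.00 s) = 0.03186 min

0.0319 min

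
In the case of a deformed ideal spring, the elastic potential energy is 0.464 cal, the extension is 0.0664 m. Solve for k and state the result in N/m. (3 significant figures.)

881 N/m

Rearranging: k = 2U/x².
U = 0.464 cal = 1.941 J; x = 0.0664 m.
k = 880.7 N/m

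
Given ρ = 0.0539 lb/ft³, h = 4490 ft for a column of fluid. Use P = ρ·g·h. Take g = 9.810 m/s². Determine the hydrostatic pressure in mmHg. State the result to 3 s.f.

86.9 mmHg

Directly: P = ρgh.
ρ = 0.0539 lb/ft³ = 0.8634 kg/m³; h = 4490 ft = 1369 m; g = 9.810 m/s².
P = 11592 Pa
11592 Pa × (1 mmHg / 133.3 Pa) = 86.94 mmHg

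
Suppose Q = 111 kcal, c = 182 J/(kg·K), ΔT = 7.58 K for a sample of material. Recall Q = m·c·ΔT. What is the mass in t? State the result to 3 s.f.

Rearranging Q = m·c·ΔT for m: m = Q/(c·ΔT).
Q = 111 kcal = 4.644×10^5 J; c = 182 J/(kg·K); ΔT = 7.58 K.
m = 336.6 kg
336.6 kg × (1 t / 1000 kg) = 0.3366 t

0.337 t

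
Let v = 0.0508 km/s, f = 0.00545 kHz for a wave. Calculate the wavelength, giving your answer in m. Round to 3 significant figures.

9.32 m

Solving v = f·λ for λ: λ = v/f.
v = 0.0508 km/s = 50.80 m/s; f = 0.00545 kHz = 5.450 Hz.
λ = 9.321 m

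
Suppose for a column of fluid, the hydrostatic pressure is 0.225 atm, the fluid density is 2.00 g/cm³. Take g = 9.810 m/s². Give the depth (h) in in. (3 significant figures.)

45.7 in

Rearranging P = ρ·g·h for h: h = P/(ρ·g).
P = 0.225 atm = 22798 Pa; ρ = 2.00 g/cm³ = 2000 kg/m³; g = 9.810 m/s².
h = 1.162 m
1.162 m × (1 in / 0.02540 m) = 45.75 in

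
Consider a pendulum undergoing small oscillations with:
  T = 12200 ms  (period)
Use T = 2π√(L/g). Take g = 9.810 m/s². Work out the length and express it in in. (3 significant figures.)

1460 in

Rearranging: L = g·(T/2π)².
T = 12200 ms = 12.20 s; g = 9.810 m/s².
L = 36.99 m
36.99 m × (1 in / 0.02540 m) = 1456 in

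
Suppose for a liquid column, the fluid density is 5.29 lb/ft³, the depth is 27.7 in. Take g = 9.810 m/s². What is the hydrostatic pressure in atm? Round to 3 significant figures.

0.00577 atm

Directly: P = ρgh.
ρ = 5.29 lb/ft³ = 84.74 kg/m³; h = 27.7 in = 0.7036 m; g = 9.810 m/s².
P = 584.9 Pa
584.9 Pa × (1 atm / 1.013×10^5 Pa) = 0.005772 atm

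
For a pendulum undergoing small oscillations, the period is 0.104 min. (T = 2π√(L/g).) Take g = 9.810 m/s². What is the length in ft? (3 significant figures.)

Rearranging: L = g·(T/2π)².
T = 0.104 min = 6.240 s; g = 9.810 m/s².
L = 9.676 m
9.676 m × (1 ft / 0.3048 m) = 31.74 ft

31.7 ft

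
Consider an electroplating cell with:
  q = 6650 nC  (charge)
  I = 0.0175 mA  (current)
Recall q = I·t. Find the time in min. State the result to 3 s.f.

0.00633 min

Rearranging q = I·t for t: t = q/I.
q = 6650 nC = 6.650×10^-6 C; I = 0.0175 mA = 1.750×10^-5 A.
t = 0.3800 s
0.3800 s × (1 min / 60.00 s) = 0.006333 min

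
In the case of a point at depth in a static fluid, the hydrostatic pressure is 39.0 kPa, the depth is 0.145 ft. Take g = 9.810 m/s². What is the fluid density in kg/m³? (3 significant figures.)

90000 kg/m³

Rearranging P = ρ·g·h for ρ: ρ = P/(g·h).
P = 39.0 kPa = 39000 Pa; h = 0.145 ft = 0.04420 m; g = 9.810 m/s².
ρ = 89952 kg/m³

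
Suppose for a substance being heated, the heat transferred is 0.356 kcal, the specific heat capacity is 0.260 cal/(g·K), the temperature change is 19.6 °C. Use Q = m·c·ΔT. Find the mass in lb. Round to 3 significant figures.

0.154 lb

Rearranging Q = m·c·ΔT for m: m = Q/(c·ΔT).
Q = 0.356 kcal = 1490 J; c = 0.260 cal/(g·K) = 1088 J/(kg·K); ΔT = 19.6 °C = 19.60 K.
m = 0.06986 kg
0.06986 kg × (1 lb / 0.4536 kg) = 0.1540 lb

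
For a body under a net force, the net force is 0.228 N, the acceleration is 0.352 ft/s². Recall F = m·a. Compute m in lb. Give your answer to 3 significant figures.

Rearranging F = m·a for m: m = F/a.
F = 0.228 N; a = 0.352 ft/s² = 0.1073 m/s².
m = 2.125 kg
2.125 kg × (1 lb / 0.4536 kg) = 4.685 lb

4.69 lb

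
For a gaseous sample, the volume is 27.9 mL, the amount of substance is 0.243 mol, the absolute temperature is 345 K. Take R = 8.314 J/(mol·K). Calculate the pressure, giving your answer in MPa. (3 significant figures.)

25.0 MPa

Directly: P = nRT/V.
V = 27.9 mL = 2.790×10^-5 m³; n = 0.243 mol; T = 345 K; R = 8.314 J/(mol·K).
P = 2.498×10^7 Pa
2.498×10^7 Pa × (1 MPa / 1.000×10^6 Pa) = 24.98 MPa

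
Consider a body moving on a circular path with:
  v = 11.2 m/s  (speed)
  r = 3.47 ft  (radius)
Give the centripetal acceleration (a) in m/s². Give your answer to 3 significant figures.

Directly: a = v²/r.
v = 11.2 m/s; r = 3.47 ft = 1.058 m.
a = 118.6 m/s²

119 m/s²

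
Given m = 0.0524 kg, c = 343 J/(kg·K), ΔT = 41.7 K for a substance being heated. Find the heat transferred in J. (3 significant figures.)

749 J

Q is given directly by: Q = mcΔT.
m = 0.0524 kg; c = 343 J/(kg·K); ΔT = 41.7 K.
Q = 749.5 J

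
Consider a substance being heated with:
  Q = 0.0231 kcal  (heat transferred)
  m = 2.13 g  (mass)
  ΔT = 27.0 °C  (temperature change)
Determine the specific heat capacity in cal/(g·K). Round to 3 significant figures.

0.402 cal/(g·K)

Solving Q = m·c·ΔT for c: c = Q/(m·ΔT).
Q = 0.0231 kcal = 96.65 J; m = 2.13 g = 0.002130 kg; ΔT = 27.0 °C = 27.00 K.
c = 1681 J/(kg·K)
1681 J/(kg·K) × (1 cal/(g·K) / 4184 J/(kg·K)) = 0.4017 cal/(g·K)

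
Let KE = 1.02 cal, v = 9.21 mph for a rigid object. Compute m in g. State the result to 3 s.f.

Rearranging: m = 2·KE/v².
KE = 1.02 cal = 4.268 J; v = 9.21 mph = 4.117 m/s.
m = 0.5035 kg
0.5035 kg × (1 g / 0.001000 kg) = 503.5 g

504 g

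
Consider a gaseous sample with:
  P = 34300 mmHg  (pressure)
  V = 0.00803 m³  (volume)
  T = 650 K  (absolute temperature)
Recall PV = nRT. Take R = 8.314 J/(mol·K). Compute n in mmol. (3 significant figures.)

Solving PV = nRT for n: n = PV/(RT).
P = 34300 mmHg = 4.573×10^6 Pa; V = 0.00803 m³; T = 650 K; R = 8.314 J/(mol·K).
n = 6.795 mol
6.795 mol × (1 mmol / 0.001000 mol) = 6795 mmol

6790 mmol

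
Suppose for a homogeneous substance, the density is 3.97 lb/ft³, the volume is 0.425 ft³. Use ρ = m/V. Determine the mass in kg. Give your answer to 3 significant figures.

Rearranging ρ = m/V for m: m = ρV.
ρ = 3.97 lb/ft³ = 63.59 kg/m³; V = 0.425 ft³ = 0.01203 m³.
m = 0.7653 kg

0.765 kg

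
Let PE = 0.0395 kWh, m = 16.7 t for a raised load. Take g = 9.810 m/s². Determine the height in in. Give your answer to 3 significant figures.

34.2 in

Solving PE = m·g·h for h: h = PE/(m·g).
PE = 0.0395 kWh = 1.422×10^5 J; m = 16.7 t = 16700 kg; g = 9.810 m/s².
h = 0.8680 m
0.8680 m × (1 in / 0.02540 m) = 34.17 in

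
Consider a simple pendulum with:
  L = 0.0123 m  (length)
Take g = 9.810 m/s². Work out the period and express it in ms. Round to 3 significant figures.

222 ms

T is given directly by: T = 2π√(L/g).
L = 0.0123 m; g = 9.810 m/s².
T = 0.2225 s
0.2225 s × (1 ms / 0.001000 s) = 222.5 ms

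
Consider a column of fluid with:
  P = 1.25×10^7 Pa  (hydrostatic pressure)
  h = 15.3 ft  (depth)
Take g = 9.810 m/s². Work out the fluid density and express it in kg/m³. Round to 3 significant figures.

Solving P = ρ·g·h for ρ: ρ = P/(g·h).
P = 1.25×10^7 Pa; h = 15.3 ft = 4.663 m; g = 9.810 m/s².
ρ = 2.732×10^5 kg/m³

2.73×10^5 kg/m³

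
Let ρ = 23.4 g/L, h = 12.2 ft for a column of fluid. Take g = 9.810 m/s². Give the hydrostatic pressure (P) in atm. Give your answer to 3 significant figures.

Directly: P = ρgh.
ρ = 23.4 g/L = 23.40 kg/m³; h = 12.2 ft = 3.719 m; g = 9.810 m/s².
P = 853.6 Pa  (the unit combination reduces to kg/(m·s²) = Pa)
853.6 Pa × (1 atm / 1.013×10^5 Pa) = 0.008424 atm

0.00842 atm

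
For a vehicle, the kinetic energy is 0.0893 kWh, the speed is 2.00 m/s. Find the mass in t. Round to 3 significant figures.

Rearranging KE = ½mv² for m: m = 2·KE/v².
KE = 0.0893 kWh = 3.215×10^5 J; v = 2.00 m/s.
m = 1.607×10^5 kg
1.607×10^5 kg × (1 t / 1000 kg) = 160.7 t

161 t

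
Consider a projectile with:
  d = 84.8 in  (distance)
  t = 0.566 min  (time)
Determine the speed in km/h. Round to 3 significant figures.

v is given directly by: v = d/t.
d = 84.8 in = 2.154 m; t = 0.566 min = 33.96 s.
v = 0.06343 m/s
0.06343 m/s × (1 km/h / 0.2778 m/s) = 0.2283 km/h

0.228 km/h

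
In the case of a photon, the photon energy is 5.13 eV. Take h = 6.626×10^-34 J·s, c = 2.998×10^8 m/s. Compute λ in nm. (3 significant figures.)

242 nm

Rearranging: λ = hc/E.
E = 5.13 eV = 8.219×10^-19 J; h = 6.626×10^-34 J·s; c = 2.998×10^8 m/s.
λ = 2.417×10^-7 m
2.417×10^-7 m × (1 nm / 1.000×10^-9 m) = 241.7 nm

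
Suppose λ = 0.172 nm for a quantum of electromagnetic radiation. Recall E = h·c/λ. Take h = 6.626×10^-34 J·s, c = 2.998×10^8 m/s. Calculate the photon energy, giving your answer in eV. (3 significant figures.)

Directly: E = hc/λ.
λ = 0.172 nm = 1.720×10^-10 m; h = 6.626×10^-34 J·s; c = 2.998×10^8 m/s.
E = 1.155×10^-15 J  (the unit combination reduces to kg·m²/s² = J)
1.155×10^-15 J × (1 eV / 1.602×10^-19 J) = 7208 eV

7210 eV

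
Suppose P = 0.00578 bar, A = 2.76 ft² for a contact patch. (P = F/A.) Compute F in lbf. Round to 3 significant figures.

33.3 lbf

Solving P = F/A for F: F = P·A.
P = 0.00578 bar = 578.0 Pa; A = 2.76 ft² = 0.2564 m².
F = 148.2 N
148.2 N × (1 lbf / 4.448 N) = 33.32 lbf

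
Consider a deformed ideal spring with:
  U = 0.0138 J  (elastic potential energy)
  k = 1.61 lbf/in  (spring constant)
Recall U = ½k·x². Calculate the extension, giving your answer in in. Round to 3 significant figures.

Rearranging U = ½k·x² for x: x = √(2U/k).
U = 0.0138 J; k = 1.61 lbf/in = 282.0 N/m.
x = 0.009894 m
0.009894 m × (1 in / 0.02540 m) = 0.3895 in

0.390 in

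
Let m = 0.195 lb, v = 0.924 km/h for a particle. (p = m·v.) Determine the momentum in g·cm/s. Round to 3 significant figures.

p is given directly by: p = mv.
m = 0.195 lb = 0.08845 kg; v = 0.924 km/h = 0.2567 m/s.
p = 0.02270 kg·m/s  (the unit combination reduces to kg·m/s = kg·m/s)
0.02270 kg·m/s × (1 g·cm/s / 1.000×10^-5 kg·m/s) = 2270 g·cm/s

2270 g·cm/s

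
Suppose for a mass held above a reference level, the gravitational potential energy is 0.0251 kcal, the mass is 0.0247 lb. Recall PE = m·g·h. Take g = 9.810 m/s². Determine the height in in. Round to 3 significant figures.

Solving PE = m·g·h for h: h = PE/(m·g).
PE = 0.0251 kcal = 105.0 J; m = 0.0247 lb = 0.01120 kg; g = 9.810 m/s².
h = 955.5 m
955.5 m × (1 in / 0.02540 m) = 37618 in

37600 in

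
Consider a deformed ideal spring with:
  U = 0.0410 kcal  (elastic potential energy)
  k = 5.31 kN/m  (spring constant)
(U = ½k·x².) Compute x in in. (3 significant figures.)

10.0 in

Solving U = ½k·x² for x: x = √(2U/k).
U = 0.0410 kcal = 171.5 J; k = 5.31 kN/m = 5310 N/m.
x = 0.2542 m
0.2542 m × (1 in / 0.02540 m) = 10.01 in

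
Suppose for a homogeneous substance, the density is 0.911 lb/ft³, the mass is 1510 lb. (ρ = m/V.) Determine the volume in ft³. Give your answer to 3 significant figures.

1660 ft³

Rearranging ρ = m/V for V: V = m/ρ.
ρ = 0.911 lb/ft³ = 14.59 kg/m³; m = 1510 lb = 684.9 kg.
V = 46.94 m³
46.94 m³ × (1 ft³ / 0.02832 m³) = 1658 ft³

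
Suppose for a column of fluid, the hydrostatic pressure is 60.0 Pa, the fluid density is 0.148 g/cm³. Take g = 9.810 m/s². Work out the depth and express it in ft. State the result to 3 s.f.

0.136 ft

Rearranging: h = P/(ρ·g).
P = 60.0 Pa; ρ = 0.148 g/cm³ = 148.0 kg/m³; g = 9.810 m/s².
h = 0.04133 m
0.04133 m × (1 ft / 0.3048 m) = 0.1356 ft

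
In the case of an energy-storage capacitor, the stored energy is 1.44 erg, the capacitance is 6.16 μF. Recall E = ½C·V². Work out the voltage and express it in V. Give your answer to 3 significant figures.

0.216 V

Solving E = ½C·V² for V: V = √(2E/C).
E = 1.44 erg = 1.440×10^-7 J; C = 6.16 μF = 6.160×10^-6 F.
V = 0.2162 V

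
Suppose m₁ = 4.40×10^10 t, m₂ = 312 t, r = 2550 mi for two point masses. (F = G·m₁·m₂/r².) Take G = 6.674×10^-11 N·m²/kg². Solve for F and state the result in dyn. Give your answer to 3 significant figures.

From Newton's law of gravitation: F = Gm₁m₂/r².
m₁ = 4.40×10^10 t = 4.400×10^13 kg; m₂ = 312 t = 3.120×10^5 kg; r = 2550 mi = 4.104×10^6 m; G = 6.674×10^-11 N·m²/kg².
F = 5.440×10^-5 N
5.440×10^-5 N × (1 dyn / 1.000×10^-5 N) = 5.440 dyn

5.44 dyn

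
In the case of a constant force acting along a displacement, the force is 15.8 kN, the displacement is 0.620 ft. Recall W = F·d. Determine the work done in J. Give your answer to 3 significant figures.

Directly: W = F·d.
F = 15.8 kN = 15800 N; d = 0.620 ft = 0.1890 m.
W = 2986 J  (the unit combination reduces to kg·m²/s² = J)

2990 J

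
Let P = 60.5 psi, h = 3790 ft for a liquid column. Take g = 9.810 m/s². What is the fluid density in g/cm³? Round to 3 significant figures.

0.0368 g/cm³

Rearranging: ρ = P/(g·h).
P = 60.5 psi = 4.171×10^5 Pa; h = 3790 ft = 1155 m; g = 9.810 m/s².
ρ = 36.81 kg/m³
36.81 kg/m³ × (1 g/cm³ / 1000 kg/m³) = 0.03681 g/cm³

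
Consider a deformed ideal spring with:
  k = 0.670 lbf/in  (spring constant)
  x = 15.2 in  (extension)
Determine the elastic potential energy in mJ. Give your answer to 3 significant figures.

Directly: U = ½kx².
k = 0.670 lbf/in = 117.3 N/m; x = 15.2 in = 0.3861 m.
U = 8.745 J  (the unit combination reduces to kg·m²/s² = J)
8.745 J × (1 mJ / 0.001000 J) = 8745 mJ

8740 mJ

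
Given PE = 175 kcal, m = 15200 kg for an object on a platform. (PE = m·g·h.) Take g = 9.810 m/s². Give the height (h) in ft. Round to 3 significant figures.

16.1 ft

Solving PE = m·g·h for h: h = PE/(m·g).
PE = 175 kcal = 7.322×10^5 J; m = 15200 kg; g = 9.810 m/s².
h = 4.910 m
4.910 m × (1 ft / 0.3048 m) = 16.11 ft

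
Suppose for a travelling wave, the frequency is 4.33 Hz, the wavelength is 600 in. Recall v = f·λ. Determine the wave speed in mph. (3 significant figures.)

148 mph

Directly: v = fλ.
f = 4.33 Hz; λ = 600 in = 15.24 m.
v = 65.99 m/s
65.99 m/s × (1 mph / 0.4470 m/s) = 147.6 mph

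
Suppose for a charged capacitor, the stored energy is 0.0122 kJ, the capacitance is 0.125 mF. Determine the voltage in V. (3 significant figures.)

Solving E = ½C·V² for V: V = √(2E/C).
E = 0.0122 kJ = 12.20 J; C = 0.125 mF = 1.250×10^-4 F.
V = 441.8 V

442 V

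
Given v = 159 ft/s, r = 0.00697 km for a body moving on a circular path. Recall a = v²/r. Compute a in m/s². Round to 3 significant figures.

337 m/s²

Directly: a = v²/r.
v = 159 ft/s = 48.46 m/s; r = 0.00697 km = 6.970 m.
a = 337.0 m/s²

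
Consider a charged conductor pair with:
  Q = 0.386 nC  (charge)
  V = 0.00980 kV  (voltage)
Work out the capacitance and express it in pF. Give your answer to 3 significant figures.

39.4 pF

Directly: C = Q/V.
Q = 0.386 nC = 3.860×10^-10 C; V = 0.00980 kV = 9.800 V.
C = 3.939×10^-11 F
3.939×10^-11 F × (1 pF / 1.000×10^-12 F) = 39.39 pF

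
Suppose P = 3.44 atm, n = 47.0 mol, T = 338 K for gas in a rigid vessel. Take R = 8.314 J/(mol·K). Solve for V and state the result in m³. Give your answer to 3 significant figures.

Rearranging: V = nRT/P.
P = 3.44 atm = 3.486×10^5 Pa; n = 47.0 mol; T = 338 K; R = 8.314 J/(mol·K).
V = 0.3789 m³

0.379 m³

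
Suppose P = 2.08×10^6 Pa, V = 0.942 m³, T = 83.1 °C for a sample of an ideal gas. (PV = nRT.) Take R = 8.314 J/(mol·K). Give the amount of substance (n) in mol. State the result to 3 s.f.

662 mol

Rearranging PV = nRT for n: n = PV/(RT).
P = 2.08×10^6 Pa; V = 0.942 m³; T = 83.1 °C = 356.2 K; R = 8.314 J/(mol·K).
n = 661.5 mol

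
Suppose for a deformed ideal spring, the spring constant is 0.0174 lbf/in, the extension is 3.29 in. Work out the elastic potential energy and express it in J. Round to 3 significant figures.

U is given directly by: U = ½kx².
k = 0.0174 lbf/in = 3.047 N/m; x = 3.29 in = 0.08357 m.
U = 0.01064 J

0.0106 J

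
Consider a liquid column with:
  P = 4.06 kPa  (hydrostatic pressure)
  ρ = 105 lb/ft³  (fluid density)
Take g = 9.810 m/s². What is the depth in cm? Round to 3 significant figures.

24.6 cm

Solving P = ρ·g·h for h: h = P/(ρ·g).
P = 4.06 kPa = 4060 Pa; ρ = 105 lb/ft³ = 1682 kg/m³; g = 9.810 m/s².
h = 0.2461 m
0.2461 m × (1 cm / 0.01000 m) = 24.61 cm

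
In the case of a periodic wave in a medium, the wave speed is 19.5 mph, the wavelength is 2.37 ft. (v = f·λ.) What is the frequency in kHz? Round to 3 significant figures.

Rearranging v = f·λ for f: f = v/λ.
v = 19.5 mph = 8.717 m/s; λ = 2.37 ft = 0.7224 m.
f = 12.07 Hz
12.07 Hz × (1 kHz / 1000 Hz) = 0.01207 kHz

0.0121 kHz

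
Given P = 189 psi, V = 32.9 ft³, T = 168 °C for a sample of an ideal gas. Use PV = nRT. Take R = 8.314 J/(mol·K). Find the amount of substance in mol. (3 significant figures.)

Rearranging PV = nRT for n: n = PV/(RT).
P = 189 psi = 1.303×10^6 Pa; V = 32.9 ft³ = 0.9316 m³; T = 168 °C = 441.1 K; R = 8.314 J/(mol·K).
n = 331.0 mol

331 mol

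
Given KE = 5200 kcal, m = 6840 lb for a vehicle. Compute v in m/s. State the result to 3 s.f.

118 m/s

Rearranging: v = √(2·KE/m).
KE = 5200 kcal = 2.176×10^7 J; m = 6840 lb = 3103 kg.
v = 118.4 m/s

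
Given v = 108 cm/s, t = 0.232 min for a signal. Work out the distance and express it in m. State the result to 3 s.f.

Solving v = d/t for d: d = v·t.
v = 108 cm/s = 1.080 m/s; t = 0.232 min = 13.92 s.
d = 15.03 m

15.0 m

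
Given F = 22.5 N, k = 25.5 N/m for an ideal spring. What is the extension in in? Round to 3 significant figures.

34.7 in

Rearranging: x = F/k.
F = 22.5 N; k = 25.5 N/m.
x = 0.8824 m
0.8824 m × (1 in / 0.02540 m) = 34.74 in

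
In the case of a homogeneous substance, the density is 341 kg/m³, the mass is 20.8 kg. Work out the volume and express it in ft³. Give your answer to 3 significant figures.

2.15 ft³

Rearranging: V = m/ρ.
ρ = 341 kg/m³; m = 20.8 kg.
V = 0.06100 m³
0.06100 m³ × (1 ft³ / 0.02832 m³) = 2.154 ft³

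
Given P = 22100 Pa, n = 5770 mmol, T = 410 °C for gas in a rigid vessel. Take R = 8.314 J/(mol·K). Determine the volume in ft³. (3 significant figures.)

52.4 ft³

From the ideal-gas law: V = nRT/P.
P = 22100 Pa; n = 5770 mmol = 5.770 mol; T = 410 °C = 683.1 K; R = 8.314 J/(mol·K).
V = 1.483 m³
1.483 m³ × (1 ft³ / 0.02832 m³) = 52.37 ft³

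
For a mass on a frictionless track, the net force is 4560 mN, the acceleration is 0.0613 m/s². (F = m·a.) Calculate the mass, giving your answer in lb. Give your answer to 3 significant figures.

164 lb

From Newton's second law: m = F/a.
F = 4560 mN = 4.560 N; a = 0.0613 m/s².
m = 74.39 kg
74.39 kg × (1 lb / 0.4536 kg) = 164.0 lb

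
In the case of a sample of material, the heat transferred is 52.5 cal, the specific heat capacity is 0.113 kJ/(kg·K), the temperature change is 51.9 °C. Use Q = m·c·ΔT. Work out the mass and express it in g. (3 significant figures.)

37.5 g

Solving Q = m·c·ΔT for m: m = Q/(c·ΔT).
Q = 52.5 cal = 219.7 J; c = 0.113 kJ/(kg·K) = 113.0 J/(kg·K); ΔT = 51.9 °C = 51.90 K.
m = 0.03745 kg
0.03745 kg × (1 g / 0.001000 kg) = 37.45 g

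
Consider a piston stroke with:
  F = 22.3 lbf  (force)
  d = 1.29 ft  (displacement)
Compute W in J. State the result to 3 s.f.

Directly: W = F·d.
F = 22.3 lbf = 99.20 N; d = 1.29 ft = 0.3932 m.
W = 39.00 J

39.0 J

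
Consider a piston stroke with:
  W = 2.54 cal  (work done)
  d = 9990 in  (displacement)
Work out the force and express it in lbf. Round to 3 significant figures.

Rearranging: F = W/d.
W = 2.54 cal = 10.63 J; d = 9990 in = 253.7 m.
F = 0.04188 N
0.04188 N × (1 lbf / 4.448 N) = 0.009415 lbf

0.00942 lbf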